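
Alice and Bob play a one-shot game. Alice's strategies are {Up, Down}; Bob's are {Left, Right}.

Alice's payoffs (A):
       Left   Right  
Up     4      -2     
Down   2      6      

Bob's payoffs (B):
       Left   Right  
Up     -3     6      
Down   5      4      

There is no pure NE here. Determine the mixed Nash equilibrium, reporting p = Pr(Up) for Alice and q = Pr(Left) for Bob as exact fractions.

p = 1/10, q = 4/5

In a mixed NE each player is indifferent between their pure strategies, so the opponent's mix sets the indifference.
Bob indifferent between Left and Right: p·(-3) + (1−p)·5 = p·6 + (1−p)·4 ⟹ 5 + (-8)p = 4 + 2p ⟹ p = 1/10.
Alice indifferent between Up and Down: q·4 + (1−q)·(-2) = q·2 + (1−q)·6 ⟹ (-2) + 6q = 6 + (-4)q ⟹ q = 4/5.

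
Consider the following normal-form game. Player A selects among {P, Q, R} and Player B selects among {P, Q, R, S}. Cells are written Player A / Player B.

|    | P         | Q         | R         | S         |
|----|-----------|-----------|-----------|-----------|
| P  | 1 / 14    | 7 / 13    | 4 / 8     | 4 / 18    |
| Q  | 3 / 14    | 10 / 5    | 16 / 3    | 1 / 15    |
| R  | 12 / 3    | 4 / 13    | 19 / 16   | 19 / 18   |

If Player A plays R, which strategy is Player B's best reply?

With Player A fixed at R, Player B's payoffs are: P → 3, Q → 13, R → 16, S → 18.
The maximum is 18, achieved by S.

S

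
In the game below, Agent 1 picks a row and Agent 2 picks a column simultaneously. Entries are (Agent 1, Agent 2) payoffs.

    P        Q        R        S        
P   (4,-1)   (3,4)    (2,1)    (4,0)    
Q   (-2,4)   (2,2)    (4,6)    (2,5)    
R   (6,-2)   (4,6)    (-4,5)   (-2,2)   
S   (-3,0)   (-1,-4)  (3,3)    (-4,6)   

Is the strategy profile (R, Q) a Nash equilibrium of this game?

Holding Agent 2 at Q: Agent 1 gets 4 from R, versus 3 from P, 2 from Q, -1 from S. No profitable deviation for Agent 1.
Holding Agent 1 at R: Agent 2 gets 6 from Q, versus -2 from P, 5 from R, 2 from S. No profitable deviation for Agent 2 either.

Yes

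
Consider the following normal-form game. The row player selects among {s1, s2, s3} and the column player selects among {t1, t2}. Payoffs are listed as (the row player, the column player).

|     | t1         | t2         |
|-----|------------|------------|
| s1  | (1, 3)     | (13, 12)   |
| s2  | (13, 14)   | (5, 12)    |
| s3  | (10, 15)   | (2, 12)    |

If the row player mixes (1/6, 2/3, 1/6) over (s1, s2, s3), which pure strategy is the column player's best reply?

Compute the column player's expected payoff from each pure strategy against the given mix.
t1: (1/6)·3 + (2/3)·14 + (1/6)·15 = 37/3
t2: (1/6)·12 + (2/3)·12 + (1/6)·12 = 12
Highest expected payoff is 37/3, from t1.

t1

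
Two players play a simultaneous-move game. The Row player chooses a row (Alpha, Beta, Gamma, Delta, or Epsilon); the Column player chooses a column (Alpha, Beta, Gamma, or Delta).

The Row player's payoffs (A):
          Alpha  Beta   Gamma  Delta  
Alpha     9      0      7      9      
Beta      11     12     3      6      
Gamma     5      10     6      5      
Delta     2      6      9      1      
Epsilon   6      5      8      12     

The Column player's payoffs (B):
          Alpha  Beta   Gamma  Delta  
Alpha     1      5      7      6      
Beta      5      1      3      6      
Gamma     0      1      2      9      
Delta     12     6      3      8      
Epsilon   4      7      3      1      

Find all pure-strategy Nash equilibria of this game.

A profile is a Nash equilibrium when each player is best-responding to the other.
The Row player's best responses — vs Alpha: Beta (payoff 11); vs Beta: Beta (payoff 12); vs Gamma: Delta (payoff 9); vs Delta: Epsilon (payoff 12).
The Column player's best responses — vs Alpha: Gamma (payoff 7); vs Beta: Delta (payoff 6); vs Gamma: Delta (payoff 9); vs Delta: Alpha (payoff 12); vs Epsilon: Beta (payoff 7).
No cell has both players best-responding. For instance, the Row player's best reply to Beta is Beta, but against Beta the Column player prefers Delta over Beta.

No pure-strategy Nash equilibrium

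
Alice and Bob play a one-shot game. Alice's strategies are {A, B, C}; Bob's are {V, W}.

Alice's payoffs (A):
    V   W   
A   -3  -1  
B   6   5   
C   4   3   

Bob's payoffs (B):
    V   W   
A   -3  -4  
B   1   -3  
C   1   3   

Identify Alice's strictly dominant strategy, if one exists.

B

Check whether one of Alice's strategies beats all alternatives regardless of what the opponent does.
B strictly dominates: vs V: 6 > each of {-3, 4}; vs W: 5 > each of {-1, 3}.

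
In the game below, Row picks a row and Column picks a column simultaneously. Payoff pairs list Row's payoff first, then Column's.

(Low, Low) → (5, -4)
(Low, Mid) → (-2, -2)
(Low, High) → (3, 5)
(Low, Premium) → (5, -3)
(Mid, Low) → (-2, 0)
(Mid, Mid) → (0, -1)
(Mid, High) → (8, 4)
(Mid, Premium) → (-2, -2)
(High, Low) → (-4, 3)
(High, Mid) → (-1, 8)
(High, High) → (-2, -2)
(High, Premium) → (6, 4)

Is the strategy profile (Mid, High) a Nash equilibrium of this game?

Holding Column at High: Row gets 8 from Mid, versus 3 from Low, -2 from High. No profitable deviation for Row.
Holding Row at Mid: Column gets 4 from High, versus 0 from Low, -1 from Mid, -2 from Premium. No profitable deviation for Column either.

Yes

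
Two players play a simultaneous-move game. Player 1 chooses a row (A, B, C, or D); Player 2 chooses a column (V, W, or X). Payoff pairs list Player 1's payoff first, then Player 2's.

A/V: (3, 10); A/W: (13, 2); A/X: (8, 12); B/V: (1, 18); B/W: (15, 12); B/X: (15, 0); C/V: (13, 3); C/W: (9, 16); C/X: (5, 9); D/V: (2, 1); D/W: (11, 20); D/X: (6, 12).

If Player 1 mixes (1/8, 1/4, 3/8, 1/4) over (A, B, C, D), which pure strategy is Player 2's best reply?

W

Player 2's best reply maximizes expected payoff against the mix.
V: (1/8)·10 + (1/4)·18 + (3/8)·3 + (1/4)·1 = 57/8
W: (1/8)·2 + (1/4)·12 + (3/8)·16 + (1/4)·20 = 57/4
X: (1/8)·12 + (1/4)·0 + (3/8)·9 + (1/4)·12 = 63/8
Highest expected payoff is 57/4, from W.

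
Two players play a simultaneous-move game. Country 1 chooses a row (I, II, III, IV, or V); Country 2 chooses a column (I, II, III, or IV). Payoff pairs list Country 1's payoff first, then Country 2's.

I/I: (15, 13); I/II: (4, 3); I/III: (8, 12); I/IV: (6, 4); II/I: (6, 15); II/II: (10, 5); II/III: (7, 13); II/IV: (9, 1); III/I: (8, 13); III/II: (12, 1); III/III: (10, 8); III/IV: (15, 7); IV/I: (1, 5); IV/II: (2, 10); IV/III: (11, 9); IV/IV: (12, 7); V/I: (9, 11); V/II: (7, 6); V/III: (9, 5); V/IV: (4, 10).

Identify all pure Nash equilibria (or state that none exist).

Find each player's best response to every opponent strategy; NE are the intersections.
Country 1's best responses — vs I: I (payoff 15); vs II: III (payoff 12); vs III: IV (payoff 11); vs IV: III (payoff 15).
Country 2's best responses — vs I: I (payoff 13); vs II: I (payoff 15); vs III: I (payoff 13); vs IV: II (payoff 10); vs V: I (payoff 11).
The only mutual best response is (I, I); neither player gains by switching there.

(I, I)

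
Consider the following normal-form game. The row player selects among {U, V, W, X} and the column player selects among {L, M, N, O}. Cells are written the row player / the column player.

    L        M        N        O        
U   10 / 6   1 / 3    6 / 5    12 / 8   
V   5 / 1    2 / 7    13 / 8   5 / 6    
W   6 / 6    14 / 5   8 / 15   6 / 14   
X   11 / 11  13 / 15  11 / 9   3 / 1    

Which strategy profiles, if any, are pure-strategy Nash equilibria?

Find each player's best response to every opponent strategy; NE are the intersections.
The row player's best responses — vs L: X (payoff 11); vs M: W (payoff 14); vs N: V (payoff 13); vs O: U (payoff 12).
The column player's best responses — vs U: O (payoff 8); vs V: N (payoff 8); vs W: N (payoff 15); vs X: M (payoff 15).
Mutual best responses occur at (U, O) and (V, N); at each, neither player gains by switching.

(U, O) and (V, N)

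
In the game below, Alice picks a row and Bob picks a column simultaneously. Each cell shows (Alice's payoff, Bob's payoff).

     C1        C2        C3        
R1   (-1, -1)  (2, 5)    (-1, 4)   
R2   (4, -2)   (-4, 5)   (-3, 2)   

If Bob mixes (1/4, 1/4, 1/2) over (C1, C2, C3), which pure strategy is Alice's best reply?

Alice's best reply maximizes expected payoff against the mix.
R1: (1/4)·(-1) + (1/4)·2 + (1/2)·(-1) = -1/4
R2: (1/4)·4 + (1/4)·(-4) + (1/2)·(-3) = -3/2
Highest expected payoff is -1/4, from R1.

R1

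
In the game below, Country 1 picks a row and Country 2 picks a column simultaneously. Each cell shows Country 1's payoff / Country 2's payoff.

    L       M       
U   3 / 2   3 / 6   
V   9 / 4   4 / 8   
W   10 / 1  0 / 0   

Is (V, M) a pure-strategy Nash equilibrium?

Yes

Holding Country 2 at M: Country 1 gets 4 from V, versus 3 from U, 0 from W. No profitable deviation for Country 1.
Holding Country 1 at V: Country 2 gets 8 from M, versus 4 from L. No profitable deviation for Country 2 either.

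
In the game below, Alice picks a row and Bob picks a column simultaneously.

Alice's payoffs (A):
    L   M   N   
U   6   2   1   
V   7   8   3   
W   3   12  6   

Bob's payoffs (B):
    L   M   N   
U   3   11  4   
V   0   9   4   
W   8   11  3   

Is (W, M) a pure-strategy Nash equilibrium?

Yes

Holding Bob at M: Alice gets 12 from W, versus 2 from U, 8 from V. No profitable deviation for Alice.
Holding Alice at W: Bob gets 11 from M, versus 8 from L, 3 from N. No profitable deviation for Bob either.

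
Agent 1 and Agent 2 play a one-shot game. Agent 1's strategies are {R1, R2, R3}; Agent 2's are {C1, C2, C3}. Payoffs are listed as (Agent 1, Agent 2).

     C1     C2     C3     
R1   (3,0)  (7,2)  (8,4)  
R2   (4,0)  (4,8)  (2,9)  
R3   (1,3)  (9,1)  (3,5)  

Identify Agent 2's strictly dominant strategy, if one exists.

A strategy is strictly dominant if it gives Agent 2 a strictly higher payoff than every other strategy, against every choice by the opponent.
C3 strictly dominates: vs R1: 4 > each of {0, 2}; vs R2: 9 > each of {0, 8}; vs R3: 5 > each of {3, 1}.

C3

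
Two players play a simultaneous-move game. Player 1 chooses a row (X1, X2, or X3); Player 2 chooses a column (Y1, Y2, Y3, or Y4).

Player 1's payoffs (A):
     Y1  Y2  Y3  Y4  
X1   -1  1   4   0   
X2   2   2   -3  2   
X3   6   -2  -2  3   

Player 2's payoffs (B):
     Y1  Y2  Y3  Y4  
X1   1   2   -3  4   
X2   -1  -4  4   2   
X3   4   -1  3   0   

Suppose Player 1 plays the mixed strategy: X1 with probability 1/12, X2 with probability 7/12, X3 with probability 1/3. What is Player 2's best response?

Compute Player 2's expected payoff from each pure strategy against the given mix.
Y1: (1/12)·1 + (7/12)·(-1) + (1/3)·4 = 5/6
Y2: (1/12)·2 + (7/12)·(-4) + (1/3)·(-1) = -5/2
Y3: (1/12)·(-3) + (7/12)·4 + (1/3)·3 = 37/12
Y4: (1/12)·4 + (7/12)·2 + (1/3)·0 = 3/2
Highest expected payoff is 37/12, from Y3.

Y3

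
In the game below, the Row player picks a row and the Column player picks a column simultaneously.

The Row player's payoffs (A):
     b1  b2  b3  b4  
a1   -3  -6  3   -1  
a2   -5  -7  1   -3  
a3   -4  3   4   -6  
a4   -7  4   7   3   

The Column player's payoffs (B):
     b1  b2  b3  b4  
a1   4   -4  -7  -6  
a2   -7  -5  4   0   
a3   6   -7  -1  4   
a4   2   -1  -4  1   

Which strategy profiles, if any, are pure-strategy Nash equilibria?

Check mutual best responses: a cell is a NE iff neither player can gain by unilaterally deviating.
The Row player's best responses — vs b1: a1 (payoff -3); vs b2: a4 (payoff 4); vs b3: a4 (payoff 7); vs b4: a4 (payoff 3).
The Column player's best responses — vs a1: b1 (payoff 4); vs a2: b3 (payoff 4); vs a3: b1 (payoff 6); vs a4: b1 (payoff 2).
The only mutual best response is (a1, b1); neither player gains by switching there.

(a1, b1)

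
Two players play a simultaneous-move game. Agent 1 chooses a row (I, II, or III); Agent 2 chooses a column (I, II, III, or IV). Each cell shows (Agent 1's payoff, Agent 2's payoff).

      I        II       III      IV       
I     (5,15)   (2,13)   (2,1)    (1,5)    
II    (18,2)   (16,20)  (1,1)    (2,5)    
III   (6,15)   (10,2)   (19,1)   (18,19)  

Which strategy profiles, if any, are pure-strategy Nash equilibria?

A profile is a Nash equilibrium when each player is best-responding to the other.
Agent 1's best responses — vs I: II (payoff 18); vs II: II (payoff 16); vs III: III (payoff 19); vs IV: III (payoff 18).
Agent 2's best responses — vs I: I (payoff 15); vs II: II (payoff 20); vs III: IV (payoff 19).
Mutual best responses occur at (II, II) and (III, IV); at each, neither player gains by switching.

(II, II) and (III, IV)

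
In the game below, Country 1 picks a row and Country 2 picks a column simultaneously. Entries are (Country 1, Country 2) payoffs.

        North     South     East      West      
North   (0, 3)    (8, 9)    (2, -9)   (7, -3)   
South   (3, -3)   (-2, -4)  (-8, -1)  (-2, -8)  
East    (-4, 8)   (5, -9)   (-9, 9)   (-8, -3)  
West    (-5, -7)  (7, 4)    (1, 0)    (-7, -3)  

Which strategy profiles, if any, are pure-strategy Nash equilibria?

(North, South)

Find each player's best response to every opponent strategy; NE are the intersections.
Country 1's best responses — vs North: South (payoff 3); vs South: North (payoff 8); vs East: North (payoff 2); vs West: North (payoff 7).
Country 2's best responses — vs North: South (payoff 9); vs South: East (payoff -1); vs East: East (payoff 9); vs West: South (payoff 4).
The only mutual best response is (North, South); neither player gains by switching there.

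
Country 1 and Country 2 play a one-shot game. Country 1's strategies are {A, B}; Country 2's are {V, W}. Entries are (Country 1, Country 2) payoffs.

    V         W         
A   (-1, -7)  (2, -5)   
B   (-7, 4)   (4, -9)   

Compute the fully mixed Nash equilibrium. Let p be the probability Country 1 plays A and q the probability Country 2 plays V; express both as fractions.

p = 13/15, q = 1/4

Each player's mixing probability is pinned down by making the *other* player indifferent.
Country 2 indifferent between V and W: p·(-7) + (1−p)·4 = p·(-5) + (1−p)·(-9) ⟹ 4 + (-11)p = (-9) + 4p ⟹ p = 13/15.
Country 1 indifferent between A and B: q·(-1) + (1−q)·2 = q·(-7) + (1−q)·4 ⟹ 2 + (-3)q = 4 + (-11)q ⟹ q = 1/4.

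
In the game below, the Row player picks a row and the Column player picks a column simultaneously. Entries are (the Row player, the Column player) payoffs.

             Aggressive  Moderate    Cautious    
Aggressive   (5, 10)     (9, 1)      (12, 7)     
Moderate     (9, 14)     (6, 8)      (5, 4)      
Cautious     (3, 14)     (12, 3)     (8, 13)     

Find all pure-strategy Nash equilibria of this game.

Find each player's best response to every opponent strategy; NE are the intersections.
The Row player's best responses — vs Aggressive: Moderate (payoff 9); vs Moderate: Cautious (payoff 12); vs Cautious: Aggressive (payoff 12).
The Column player's best responses — vs Aggressive: Aggressive (payoff 10); vs Moderate: Aggressive (payoff 14); vs Cautious: Aggressive (payoff 14).
The only mutual best response is (Moderate, Aggressive); neither player gains by switching there.

(Moderate, Aggressive)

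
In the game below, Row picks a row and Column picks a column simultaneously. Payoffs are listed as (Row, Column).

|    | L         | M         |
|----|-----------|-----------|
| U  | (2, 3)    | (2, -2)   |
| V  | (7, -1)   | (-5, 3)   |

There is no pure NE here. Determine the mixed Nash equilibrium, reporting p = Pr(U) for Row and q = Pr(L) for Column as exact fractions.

p = 4/9, q = 7/12

Each player's mixing probability is pinned down by making the *other* player indifferent.
Column indifferent between L and M: p·3 + (1−p)·(-1) = p·(-2) + (1−p)·3 ⟹ (-1) + 4p = 3 + (-5)p ⟹ p = 4/9.
Row indifferent between U and V: q·2 + (1−q)·2 = q·7 + (1−q)·(-5) ⟹ 2 + 0q = (-5) + 12q ⟹ q = 7/12.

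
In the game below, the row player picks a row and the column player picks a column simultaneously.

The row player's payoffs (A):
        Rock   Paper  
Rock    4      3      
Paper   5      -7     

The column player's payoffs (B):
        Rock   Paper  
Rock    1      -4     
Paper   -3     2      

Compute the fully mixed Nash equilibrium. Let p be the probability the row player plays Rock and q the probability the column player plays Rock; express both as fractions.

In a mixed NE each player is indifferent between their pure strategies, so the opponent's mix sets the indifference.
The column player indifferent between Rock and Paper: p·1 + (1−p)·(-3) = p·(-4) + (1−p)·2 ⟹ (-3) + 4p = 2 + (-6)p ⟹ p = 1/2.
The row player indifferent between Rock and Paper: q·4 + (1−q)·3 = q·5 + (1−q)·(-7) ⟹ 3 + 1q = (-7) + 12q ⟹ q = 10/11.

p = 1/2, q = 10/11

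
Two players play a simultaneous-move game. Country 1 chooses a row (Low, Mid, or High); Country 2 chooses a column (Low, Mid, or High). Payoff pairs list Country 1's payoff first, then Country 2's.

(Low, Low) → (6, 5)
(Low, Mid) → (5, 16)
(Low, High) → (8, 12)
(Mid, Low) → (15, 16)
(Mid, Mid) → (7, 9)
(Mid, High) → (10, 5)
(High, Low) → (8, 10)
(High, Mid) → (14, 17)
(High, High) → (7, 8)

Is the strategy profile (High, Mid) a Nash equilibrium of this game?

Yes

Holding Country 2 at Mid: Country 1 gets 14 from High, versus 5 from Low, 7 from Mid. No profitable deviation for Country 1.
Holding Country 1 at High: Country 2 gets 17 from Mid, versus 10 from Low, 8 from High. No profitable deviation for Country 2 either.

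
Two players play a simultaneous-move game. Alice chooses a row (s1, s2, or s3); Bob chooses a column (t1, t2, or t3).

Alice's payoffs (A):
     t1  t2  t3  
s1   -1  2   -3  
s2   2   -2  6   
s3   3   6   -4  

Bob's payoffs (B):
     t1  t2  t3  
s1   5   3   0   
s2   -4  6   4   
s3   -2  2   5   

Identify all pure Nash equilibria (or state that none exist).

A profile is a Nash equilibrium when each player is best-responding to the other.
Alice's best responses — vs t1: s3 (payoff 3); vs t2: s3 (payoff 6); vs t3: s2 (payoff 6).
Bob's best responses — vs s1: t1 (payoff 5); vs s2: t2 (payoff 6); vs s3: t3 (payoff 5).
No cell has both players best-responding. For instance, Alice's best reply to t1 is s3, but against s3 Bob prefers t3 over t1.

No pure-strategy Nash equilibrium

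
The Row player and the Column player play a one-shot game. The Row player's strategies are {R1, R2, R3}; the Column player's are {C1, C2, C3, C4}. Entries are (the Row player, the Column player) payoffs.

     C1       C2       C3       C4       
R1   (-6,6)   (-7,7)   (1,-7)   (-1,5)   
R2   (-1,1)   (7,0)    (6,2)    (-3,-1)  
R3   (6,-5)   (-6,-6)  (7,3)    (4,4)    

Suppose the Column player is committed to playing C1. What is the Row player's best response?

With the Column player fixed at C1, the Row player's payoffs are: R1 → -6, R2 → -1, R3 → 6.
The maximum is 6, achieved by R3.

R3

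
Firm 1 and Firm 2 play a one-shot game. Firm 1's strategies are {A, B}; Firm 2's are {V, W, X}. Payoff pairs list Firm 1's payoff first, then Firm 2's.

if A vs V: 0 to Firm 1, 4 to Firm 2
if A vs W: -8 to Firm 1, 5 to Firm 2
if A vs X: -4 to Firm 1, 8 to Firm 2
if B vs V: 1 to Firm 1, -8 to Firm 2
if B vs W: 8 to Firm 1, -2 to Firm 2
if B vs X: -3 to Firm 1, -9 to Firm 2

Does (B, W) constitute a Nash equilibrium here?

Holding Firm 2 at W: Firm 1 gets 8 from B, versus -8 from A. No profitable deviation for Firm 1.
Holding Firm 1 at B: Firm 2 gets -2 from W, versus -8 from V, -9 from X. No profitable deviation for Firm 2 either.

Yes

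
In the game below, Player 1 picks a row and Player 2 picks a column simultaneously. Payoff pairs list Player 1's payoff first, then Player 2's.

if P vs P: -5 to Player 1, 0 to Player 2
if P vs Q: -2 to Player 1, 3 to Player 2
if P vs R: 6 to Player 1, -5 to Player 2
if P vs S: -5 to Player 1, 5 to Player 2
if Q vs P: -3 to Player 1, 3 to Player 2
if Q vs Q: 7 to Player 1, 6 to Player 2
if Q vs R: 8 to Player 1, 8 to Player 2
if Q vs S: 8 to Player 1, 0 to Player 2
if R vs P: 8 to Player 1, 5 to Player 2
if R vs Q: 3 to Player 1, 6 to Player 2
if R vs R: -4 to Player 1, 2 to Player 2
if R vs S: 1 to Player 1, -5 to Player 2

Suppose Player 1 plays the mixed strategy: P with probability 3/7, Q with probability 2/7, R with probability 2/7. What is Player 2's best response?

Compute Player 2's expected payoff from each pure strategy against the given mix.
P: (3/7)·0 + (2/7)·3 + (2/7)·5 = 16/7
Q: (3/7)·3 + (2/7)·6 + (2/7)·6 = 33/7
R: (3/7)·(-5) + (2/7)·8 + (2/7)·2 = 5/7
S: (3/7)·5 + (2/7)·0 + (2/7)·(-5) = 5/7
Highest expected payoff is 33/7, from Q.

Q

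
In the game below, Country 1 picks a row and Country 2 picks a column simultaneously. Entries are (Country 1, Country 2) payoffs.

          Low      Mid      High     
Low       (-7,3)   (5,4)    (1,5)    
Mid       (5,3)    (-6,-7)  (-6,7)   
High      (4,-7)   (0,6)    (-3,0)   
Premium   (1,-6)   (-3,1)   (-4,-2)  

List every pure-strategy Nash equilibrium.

Find each player's best response to every opponent strategy; NE are the intersections.
Country 1's best responses — vs Low: Mid (payoff 5); vs Mid: Low (payoff 5); vs High: Low (payoff 1).
Country 2's best responses — vs Low: High (payoff 5); vs Mid: High (payoff 7); vs High: Mid (payoff 6); vs Premium: Mid (payoff 1).
The only mutual best response is (Low, High); neither player gains by switching there.

(Low, High)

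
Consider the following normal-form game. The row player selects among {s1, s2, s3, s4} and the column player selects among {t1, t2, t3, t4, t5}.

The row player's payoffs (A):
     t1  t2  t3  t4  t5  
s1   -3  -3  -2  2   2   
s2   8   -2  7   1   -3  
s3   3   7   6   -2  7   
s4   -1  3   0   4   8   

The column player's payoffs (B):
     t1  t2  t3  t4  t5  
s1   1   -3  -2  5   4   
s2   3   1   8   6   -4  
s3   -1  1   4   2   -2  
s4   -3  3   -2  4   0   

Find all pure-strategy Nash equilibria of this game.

Check mutual best responses: a cell is a NE iff neither player can gain by unilaterally deviating.
The row player's best responses — vs t1: s2 (payoff 8); vs t2: s3 (payoff 7); vs t3: s2 (payoff 7); vs t4: s4 (payoff 4); vs t5: s4 (payoff 8).
The column player's best responses — vs s1: t4 (payoff 5); vs s2: t3 (payoff 8); vs s3: t3 (payoff 4); vs s4: t4 (payoff 4).
Mutual best responses occur at (s2, t3) and (s4, t4); at each, neither player gains by switching.

(s2, t3) and (s4, t4)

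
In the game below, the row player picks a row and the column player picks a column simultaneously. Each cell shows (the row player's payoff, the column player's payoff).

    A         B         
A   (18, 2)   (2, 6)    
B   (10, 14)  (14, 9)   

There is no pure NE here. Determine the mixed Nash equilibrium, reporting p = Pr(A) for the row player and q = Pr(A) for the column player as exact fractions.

p = 5/9, q = 3/5

Each player's mixing probability is pinned down by making the *other* player indifferent.
The column player indifferent between A and B: p·2 + (1−p)·14 = p·6 + (1−p)·9 ⟹ 14 + (-12)p = 9 + (-3)p ⟹ p = 5/9.
The row player indifferent between A and B: q·18 + (1−q)·2 = q·10 + (1−q)·14 ⟹ 2 + 16q = 14 + (-4)q ⟹ q = 3/5.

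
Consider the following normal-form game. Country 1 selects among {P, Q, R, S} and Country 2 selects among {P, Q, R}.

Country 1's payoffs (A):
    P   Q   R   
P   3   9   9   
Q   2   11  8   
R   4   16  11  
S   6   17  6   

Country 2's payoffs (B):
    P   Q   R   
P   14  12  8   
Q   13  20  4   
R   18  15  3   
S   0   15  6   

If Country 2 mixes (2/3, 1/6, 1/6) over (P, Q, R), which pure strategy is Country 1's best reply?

S

Compute Country 1's expected payoff from each pure strategy against the given mix.
P: (2/3)·3 + (1/6)·9 + (1/6)·9 = 5
Q: (2/3)·2 + (1/6)·11 + (1/6)·8 = 9/2
R: (2/3)·4 + (1/6)·16 + (1/6)·11 = 43/6
S: (2/3)·6 + (1/6)·17 + (1/6)·6 = 47/6
Highest expected payoff is 47/6, from S.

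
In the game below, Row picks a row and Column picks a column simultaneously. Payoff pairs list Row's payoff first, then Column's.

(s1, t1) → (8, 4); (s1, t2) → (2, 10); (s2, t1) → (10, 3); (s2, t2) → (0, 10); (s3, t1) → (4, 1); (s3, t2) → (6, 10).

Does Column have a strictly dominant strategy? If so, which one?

t2

Check whether one of Column's strategies beats all alternatives regardless of what the opponent does.
t2 strictly dominates: vs s1: 10 > 4; vs s2: 10 > 3; vs s3: 10 > 1.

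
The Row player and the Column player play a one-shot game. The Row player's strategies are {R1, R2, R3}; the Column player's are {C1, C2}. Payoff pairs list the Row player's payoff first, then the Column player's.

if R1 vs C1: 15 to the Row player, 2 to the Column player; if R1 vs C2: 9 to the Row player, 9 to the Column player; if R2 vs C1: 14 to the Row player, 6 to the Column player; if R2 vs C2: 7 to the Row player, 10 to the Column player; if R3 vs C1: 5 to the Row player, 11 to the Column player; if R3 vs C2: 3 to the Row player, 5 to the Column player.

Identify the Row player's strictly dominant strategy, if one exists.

A strategy is strictly dominant if it gives the Row player a strictly higher payoff than every other strategy, against every choice by the opponent.
R1 strictly dominates: vs C1: 15 > each of {14, 5}; vs C2: 9 > each of {7, 3}.

R1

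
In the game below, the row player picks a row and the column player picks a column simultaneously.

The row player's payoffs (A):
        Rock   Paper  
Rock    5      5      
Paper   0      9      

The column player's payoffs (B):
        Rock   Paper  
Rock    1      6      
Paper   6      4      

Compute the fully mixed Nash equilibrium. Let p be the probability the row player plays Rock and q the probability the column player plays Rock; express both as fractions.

p = 2/7, q = 4/9

Each player's mixing probability is pinned down by making the *other* player indifferent.
The column player indifferent between Rock and Paper: p·1 + (1−p)·6 = p·6 + (1−p)·4 ⟹ 6 + (-5)p = 4 + 2p ⟹ p = 2/7.
The row player indifferent between Rock and Paper: q·5 + (1−q)·5 = q·0 + (1−q)·9 ⟹ 5 + 0q = 9 + (-9)q ⟹ q = 4/9.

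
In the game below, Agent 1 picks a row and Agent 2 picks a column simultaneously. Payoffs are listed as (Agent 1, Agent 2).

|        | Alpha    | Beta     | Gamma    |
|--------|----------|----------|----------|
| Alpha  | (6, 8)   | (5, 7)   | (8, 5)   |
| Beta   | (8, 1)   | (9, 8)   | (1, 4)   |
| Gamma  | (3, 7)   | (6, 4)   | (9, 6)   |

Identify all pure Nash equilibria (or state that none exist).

Check mutual best responses: a cell is a NE iff neither player can gain by unilaterally deviating.
Agent 1's best responses — vs Alpha: Beta (payoff 8); vs Beta: Beta (payoff 9); vs Gamma: Gamma (payoff 9).
Agent 2's best responses — vs Alpha: Alpha (payoff 8); vs Beta: Beta (payoff 8); vs Gamma: Alpha (payoff 7).
The only mutual best response is (Beta, Beta); neither player gains by switching there.

(Beta, Beta)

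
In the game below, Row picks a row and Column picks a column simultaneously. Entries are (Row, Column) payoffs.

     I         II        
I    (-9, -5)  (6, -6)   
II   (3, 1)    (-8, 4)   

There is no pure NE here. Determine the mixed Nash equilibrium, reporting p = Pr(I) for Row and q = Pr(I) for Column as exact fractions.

In a mixed NE each player is indifferent between their pure strategies, so the opponent's mix sets the indifference.
Column indifferent between I and II: p·(-5) + (1−p)·1 = p·(-6) + (1−p)·4 ⟹ 1 + (-6)p = 4 + (-10)p ⟹ p = 3/4.
Row indifferent between I and II: q·(-9) + (1−q)·6 = q·3 + (1−q)·(-8) ⟹ 6 + (-15)q = (-8) + 11q ⟹ q = 7/13.

p = 3/4, q = 7/13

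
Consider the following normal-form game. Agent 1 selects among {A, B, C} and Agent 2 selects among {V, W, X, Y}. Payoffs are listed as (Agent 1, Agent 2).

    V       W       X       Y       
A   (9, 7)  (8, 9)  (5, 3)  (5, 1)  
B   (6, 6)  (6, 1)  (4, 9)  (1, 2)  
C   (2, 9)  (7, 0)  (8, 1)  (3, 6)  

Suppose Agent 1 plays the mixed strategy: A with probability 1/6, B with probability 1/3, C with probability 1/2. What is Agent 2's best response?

V

Agent 2's best reply maximizes expected payoff against the mix.
V: (1/6)·7 + (1/3)·6 + (1/2)·9 = 23/3
W: (1/6)·9 + (1/3)·1 + (1/2)·0 = 11/6
X: (1/6)·3 + (1/3)·9 + (1/2)·1 = 4
Y: (1/6)·1 + (1/3)·2 + (1/2)·6 = 23/6
Highest expected payoff is 23/3, from V.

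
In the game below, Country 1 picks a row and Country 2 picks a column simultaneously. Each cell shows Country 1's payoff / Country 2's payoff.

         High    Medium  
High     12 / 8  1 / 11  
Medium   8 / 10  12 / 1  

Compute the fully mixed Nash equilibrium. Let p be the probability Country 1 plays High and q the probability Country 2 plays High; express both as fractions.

Each player's mixing probability is pinned down by making the *other* player indifferent.
Country 2 indifferent between High and Medium: p·8 + (1−p)·10 = p·11 + (1−p)·1 ⟹ 10 + (-2)p = 1 + 10p ⟹ p = 3/4.
Country 1 indifferent between High and Medium: q·12 + (1−q)·1 = q·8 + (1−q)·12 ⟹ 1 + 11q = 12 + (-4)q ⟹ q = 11/15.

p = 3/4, q = 11/15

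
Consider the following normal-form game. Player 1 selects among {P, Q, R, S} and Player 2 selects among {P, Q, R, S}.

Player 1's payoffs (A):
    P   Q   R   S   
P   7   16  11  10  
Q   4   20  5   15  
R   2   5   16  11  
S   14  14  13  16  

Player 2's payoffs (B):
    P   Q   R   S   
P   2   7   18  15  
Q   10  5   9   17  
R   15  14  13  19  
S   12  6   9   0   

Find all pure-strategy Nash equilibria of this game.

(S, P)

Find each player's best response to every opponent strategy; NE are the intersections.
Player 1's best responses — vs P: S (payoff 14); vs Q: Q (payoff 20); vs R: R (payoff 16); vs S: S (payoff 16).
Player 2's best responses — vs P: R (payoff 18); vs Q: S (payoff 17); vs R: S (payoff 19); vs S: P (payoff 12).
The only mutual best response is (S, P); neither player gains by switching there.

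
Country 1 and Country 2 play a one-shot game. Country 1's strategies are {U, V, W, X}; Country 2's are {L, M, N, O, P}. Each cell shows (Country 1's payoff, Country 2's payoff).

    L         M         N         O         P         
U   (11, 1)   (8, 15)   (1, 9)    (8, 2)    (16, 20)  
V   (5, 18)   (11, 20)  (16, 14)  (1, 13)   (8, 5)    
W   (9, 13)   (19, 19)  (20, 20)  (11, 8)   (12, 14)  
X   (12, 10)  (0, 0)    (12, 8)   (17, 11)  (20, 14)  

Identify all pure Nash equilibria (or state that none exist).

Check mutual best responses: a cell is a NE iff neither player can gain by unilaterally deviating.
Country 1's best responses — vs L: X (payoff 12); vs M: W (payoff 19); vs N: W (payoff 20); vs O: X (payoff 17); vs P: X (payoff 20).
Country 2's best responses — vs U: P (payoff 20); vs V: M (payoff 20); vs W: N (payoff 20); vs X: P (payoff 14).
Mutual best responses occur at (W, N) and (X, P); at each, neither player gains by switching.

(W, N) and (X, P)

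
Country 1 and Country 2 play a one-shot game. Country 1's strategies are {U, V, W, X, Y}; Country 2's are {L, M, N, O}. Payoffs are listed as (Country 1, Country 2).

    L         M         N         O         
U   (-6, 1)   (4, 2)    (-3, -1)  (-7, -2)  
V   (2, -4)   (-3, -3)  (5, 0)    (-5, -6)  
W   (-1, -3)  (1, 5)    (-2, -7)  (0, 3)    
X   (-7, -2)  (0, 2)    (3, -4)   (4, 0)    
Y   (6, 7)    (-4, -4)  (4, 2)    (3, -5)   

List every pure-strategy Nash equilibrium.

A profile is a Nash equilibrium when each player is best-responding to the other.
Country 1's best responses — vs L: Y (payoff 6); vs M: U (payoff 4); vs N: V (payoff 5); vs O: X (payoff 4).
Country 2's best responses — vs U: M (payoff 2); vs V: N (payoff 0); vs W: M (payoff 5); vs X: M (payoff 2); vs Y: L (payoff 7).
Mutual best responses occur at (U, M), (V, N), and (Y, L); at each, neither player gains by switching.

(U, M), (V, N), and (Y, L)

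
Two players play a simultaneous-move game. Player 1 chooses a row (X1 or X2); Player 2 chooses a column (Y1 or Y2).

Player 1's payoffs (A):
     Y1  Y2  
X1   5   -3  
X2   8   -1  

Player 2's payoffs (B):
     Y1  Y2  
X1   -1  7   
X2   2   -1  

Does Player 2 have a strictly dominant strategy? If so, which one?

A strategy is strictly dominant if it gives Player 2 a strictly higher payoff than every other strategy, against every choice by the opponent.
Y1 is not dominant: against X1, Y2 gives 7 > -1.
Y2 is not dominant: against X2, Y1 gives 2 > -1.
No single strategy is best against every opponent action.

None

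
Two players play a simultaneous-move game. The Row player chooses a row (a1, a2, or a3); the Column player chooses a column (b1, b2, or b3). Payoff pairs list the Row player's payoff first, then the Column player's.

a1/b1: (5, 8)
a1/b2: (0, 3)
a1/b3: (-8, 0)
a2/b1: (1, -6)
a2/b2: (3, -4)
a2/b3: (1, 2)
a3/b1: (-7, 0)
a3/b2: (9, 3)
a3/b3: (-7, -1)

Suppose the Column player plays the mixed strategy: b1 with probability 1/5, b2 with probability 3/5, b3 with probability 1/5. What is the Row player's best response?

a3

Compute the Row player's expected payoff from each pure strategy against the given mix.
a1: (1/5)·5 + (3/5)·0 + (1/5)·(-8) = -3/5
a2: (1/5)·1 + (3/5)·3 + (1/5)·1 = 11/5
a3: (1/5)·(-7) + (3/5)·9 + (1/5)·(-7) = 13/5
Highest expected payoff is 13/5, from a3.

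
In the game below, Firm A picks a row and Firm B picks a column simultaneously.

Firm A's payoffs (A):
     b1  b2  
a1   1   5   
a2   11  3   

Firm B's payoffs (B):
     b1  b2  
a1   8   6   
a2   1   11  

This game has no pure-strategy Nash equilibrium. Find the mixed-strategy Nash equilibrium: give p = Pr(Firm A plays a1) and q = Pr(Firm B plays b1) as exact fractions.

p = 5/6, q = 1/6

In a mixed NE each player is indifferent between their pure strategies, so the opponent's mix sets the indifference.
Firm B indifferent between b1 and b2: p·8 + (1−p)·1 = p·6 + (1−p)·11 ⟹ 1 + 7p = 11 + (-5)p ⟹ p = 5/6.
Firm A indifferent between a1 and a2: q·1 + (1−q)·5 = q·11 + (1−q)·3 ⟹ 5 + (-4)q = 3 + 8q ⟹ q = 1/6.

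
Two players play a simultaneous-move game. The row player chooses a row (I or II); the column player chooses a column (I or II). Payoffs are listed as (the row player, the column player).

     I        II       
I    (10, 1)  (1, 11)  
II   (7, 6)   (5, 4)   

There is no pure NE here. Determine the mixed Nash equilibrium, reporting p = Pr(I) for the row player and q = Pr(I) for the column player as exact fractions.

In a mixed NE each player is indifferent between their pure strategies, so the opponent's mix sets the indifference.
The column player indifferent between I and II: p·1 + (1−p)·6 = p·11 + (1−p)·4 ⟹ 6 + (-5)p = 4 + 7p ⟹ p = 1/6.
The row player indifferent between I and II: q·10 + (1−q)·1 = q·7 + (1−q)·5 ⟹ 1 + 9q = 5 + 2q ⟹ q = 4/7.

p = 1/6, q = 4/7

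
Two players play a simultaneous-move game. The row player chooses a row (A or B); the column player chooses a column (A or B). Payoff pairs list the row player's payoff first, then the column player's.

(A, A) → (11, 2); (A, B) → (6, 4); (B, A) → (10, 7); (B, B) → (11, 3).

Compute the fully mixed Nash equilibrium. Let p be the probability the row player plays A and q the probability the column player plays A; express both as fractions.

p = 2/3, q = 5/6

Each player's mixing probability is pinned down by making the *other* player indifferent.
The column player indifferent between A and B: p·2 + (1−p)·7 = p·4 + (1−p)·3 ⟹ 7 + (-5)p = 3 + 1p ⟹ p = 2/3.
The row player indifferent between A and B: q·11 + (1−q)·6 = q·10 + (1−q)·11 ⟹ 6 + 5q = 11 + (-1)q ⟹ q = 5/6.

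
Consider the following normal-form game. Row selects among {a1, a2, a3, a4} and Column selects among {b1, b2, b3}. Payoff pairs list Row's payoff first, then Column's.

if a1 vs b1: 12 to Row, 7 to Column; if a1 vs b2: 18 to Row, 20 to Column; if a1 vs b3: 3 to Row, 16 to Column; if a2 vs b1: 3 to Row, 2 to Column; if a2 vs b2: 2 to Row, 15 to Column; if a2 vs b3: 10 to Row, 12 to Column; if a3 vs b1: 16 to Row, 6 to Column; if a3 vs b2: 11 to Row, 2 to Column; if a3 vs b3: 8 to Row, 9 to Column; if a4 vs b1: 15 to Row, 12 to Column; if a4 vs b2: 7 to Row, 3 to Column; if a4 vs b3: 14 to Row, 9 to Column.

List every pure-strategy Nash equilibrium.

(a1, b2)

Find each player's best response to every opponent strategy; NE are the intersections.
Row's best responses — vs b1: a3 (payoff 16); vs b2: a1 (payoff 18); vs b3: a4 (payoff 14).
Column's best responses — vs a1: b2 (payoff 20); vs a2: b2 (payoff 15); vs a3: b3 (payoff 9); vs a4: b1 (payoff 12).
The only mutual best response is (a1, b2); neither player gains by switching there.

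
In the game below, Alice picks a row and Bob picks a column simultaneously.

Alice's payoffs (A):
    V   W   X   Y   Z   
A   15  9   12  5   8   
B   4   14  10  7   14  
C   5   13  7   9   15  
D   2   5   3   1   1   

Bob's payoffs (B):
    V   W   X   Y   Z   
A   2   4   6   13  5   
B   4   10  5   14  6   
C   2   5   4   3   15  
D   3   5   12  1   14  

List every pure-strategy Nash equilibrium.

A profile is a Nash equilibrium when each player is best-responding to the other.
Alice's best responses — vs V: A (payoff 15); vs W: B (payoff 14); vs X: A (payoff 12); vs Y: C (payoff 9); vs Z: C (payoff 15).
Bob's best responses — vs A: Y (payoff 13); vs B: Y (payoff 14); vs C: Z (payoff 15); vs D: Z (payoff 14).
The only mutual best response is (C, Z); neither player gains by switching there.

(C, Z)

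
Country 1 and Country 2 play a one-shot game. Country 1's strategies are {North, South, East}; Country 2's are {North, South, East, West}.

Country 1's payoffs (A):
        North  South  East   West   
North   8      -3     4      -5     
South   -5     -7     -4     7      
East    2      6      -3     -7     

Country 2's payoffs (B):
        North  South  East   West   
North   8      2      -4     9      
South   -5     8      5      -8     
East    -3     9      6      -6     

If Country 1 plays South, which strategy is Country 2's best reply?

South

With Country 1 fixed at South, Country 2's payoffs are: North → -5, South → 8, East → 5, West → -8.
The maximum is 8, achieved by South.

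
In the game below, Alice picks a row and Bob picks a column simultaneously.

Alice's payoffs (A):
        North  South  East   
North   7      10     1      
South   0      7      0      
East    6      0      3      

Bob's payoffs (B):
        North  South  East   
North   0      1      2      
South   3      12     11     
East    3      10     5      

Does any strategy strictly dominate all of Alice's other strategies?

None

Check whether one of Alice's strategies beats all alternatives regardless of what the opponent does.
North is not dominant: against East, East gives 3 > 1.
South is not dominant: against North, North gives 7 > 0.
East is not dominant: against North, North gives 7 > 6.
No single strategy is best against every opponent action.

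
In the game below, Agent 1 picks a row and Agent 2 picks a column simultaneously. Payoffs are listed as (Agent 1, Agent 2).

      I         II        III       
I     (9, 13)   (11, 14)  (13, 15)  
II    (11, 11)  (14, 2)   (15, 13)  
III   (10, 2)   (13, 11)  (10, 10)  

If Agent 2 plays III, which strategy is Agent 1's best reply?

II

With Agent 2 fixed at III, Agent 1's payoffs are: I → 13, II → 15, III → 10.
The maximum is 15, achieved by II.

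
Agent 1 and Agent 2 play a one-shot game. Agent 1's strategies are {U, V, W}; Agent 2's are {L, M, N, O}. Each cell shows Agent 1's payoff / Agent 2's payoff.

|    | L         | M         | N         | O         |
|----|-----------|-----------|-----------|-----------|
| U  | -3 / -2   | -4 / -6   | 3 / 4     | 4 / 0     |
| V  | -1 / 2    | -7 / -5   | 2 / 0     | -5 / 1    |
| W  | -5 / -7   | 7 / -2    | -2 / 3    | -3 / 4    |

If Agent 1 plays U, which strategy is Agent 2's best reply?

With Agent 1 fixed at U, Agent 2's payoffs are: L → -2, M → -6, N → 4, O → 0.
The maximum is 4, achieved by N.

N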